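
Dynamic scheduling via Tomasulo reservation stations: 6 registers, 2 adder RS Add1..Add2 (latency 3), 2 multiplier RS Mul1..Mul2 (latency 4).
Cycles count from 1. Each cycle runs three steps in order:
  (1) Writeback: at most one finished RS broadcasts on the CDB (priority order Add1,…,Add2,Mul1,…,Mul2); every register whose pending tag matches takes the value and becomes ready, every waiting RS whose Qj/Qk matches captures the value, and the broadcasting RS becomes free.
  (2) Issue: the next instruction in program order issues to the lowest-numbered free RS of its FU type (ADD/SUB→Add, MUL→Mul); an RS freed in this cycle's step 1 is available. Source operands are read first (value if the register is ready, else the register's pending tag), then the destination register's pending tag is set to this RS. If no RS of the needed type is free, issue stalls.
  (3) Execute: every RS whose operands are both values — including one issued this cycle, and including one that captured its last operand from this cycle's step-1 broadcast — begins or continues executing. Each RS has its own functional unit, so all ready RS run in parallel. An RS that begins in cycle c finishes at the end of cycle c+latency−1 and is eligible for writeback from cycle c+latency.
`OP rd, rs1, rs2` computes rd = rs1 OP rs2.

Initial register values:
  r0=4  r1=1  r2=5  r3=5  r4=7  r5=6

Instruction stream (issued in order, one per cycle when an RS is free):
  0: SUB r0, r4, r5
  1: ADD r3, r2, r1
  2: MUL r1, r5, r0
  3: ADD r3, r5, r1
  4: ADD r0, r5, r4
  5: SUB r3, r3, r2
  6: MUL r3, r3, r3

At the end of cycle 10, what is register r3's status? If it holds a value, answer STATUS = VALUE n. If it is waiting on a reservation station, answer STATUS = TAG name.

  c1: issue SUB r0<-Add1  regs: r0:Add1,r1:1,r2:5,r3:5,r4:7,r5:6
  c2: issue ADD r3<-Add2  regs: r0:Add1,r1:1,r2:5,r3:Add2,r4:7,r5:6
  c3: issue MUL r1<-Mul1  regs: r0:Add1,r1:Mul1,r2:5,r3:Add2,r4:7,r5:6
  c4: CDB Add1=1; issue ADD r3<-Add1  regs: r0:1,r1:Mul1,r2:5,r3:Add1,r4:7,r5:6
  c5: CDB Add2=6; issue ADD r0<-Add2  regs: r0:Add2,r1:Mul1,r2:5,r3:Add1,r4:7,r5:6
  c6: stall  regs: r0:Add2,r1:Mul1,r2:5,r3:Add1,r4:7,r5:6
  c7: stall  regs: r0:Add2,r1:Mul1,r2:5,r3:Add1,r4:7,r5:6
  c8: CDB Add2=13; issue SUB r3<-Add2  regs: r0:13,r1:Mul1,r2:5,r3:Add2,r4:7,r5:6
  c9: CDB Mul1=6; issue MUL r3<-Mul1  regs: r0:13,r1:6,r2:5,r3:Mul1,r4:7,r5:6
  c10: -  regs: r0:13,r1:6,r2:5,r3:Mul1,r4:7,r5:6

STATUS = TAG Mul1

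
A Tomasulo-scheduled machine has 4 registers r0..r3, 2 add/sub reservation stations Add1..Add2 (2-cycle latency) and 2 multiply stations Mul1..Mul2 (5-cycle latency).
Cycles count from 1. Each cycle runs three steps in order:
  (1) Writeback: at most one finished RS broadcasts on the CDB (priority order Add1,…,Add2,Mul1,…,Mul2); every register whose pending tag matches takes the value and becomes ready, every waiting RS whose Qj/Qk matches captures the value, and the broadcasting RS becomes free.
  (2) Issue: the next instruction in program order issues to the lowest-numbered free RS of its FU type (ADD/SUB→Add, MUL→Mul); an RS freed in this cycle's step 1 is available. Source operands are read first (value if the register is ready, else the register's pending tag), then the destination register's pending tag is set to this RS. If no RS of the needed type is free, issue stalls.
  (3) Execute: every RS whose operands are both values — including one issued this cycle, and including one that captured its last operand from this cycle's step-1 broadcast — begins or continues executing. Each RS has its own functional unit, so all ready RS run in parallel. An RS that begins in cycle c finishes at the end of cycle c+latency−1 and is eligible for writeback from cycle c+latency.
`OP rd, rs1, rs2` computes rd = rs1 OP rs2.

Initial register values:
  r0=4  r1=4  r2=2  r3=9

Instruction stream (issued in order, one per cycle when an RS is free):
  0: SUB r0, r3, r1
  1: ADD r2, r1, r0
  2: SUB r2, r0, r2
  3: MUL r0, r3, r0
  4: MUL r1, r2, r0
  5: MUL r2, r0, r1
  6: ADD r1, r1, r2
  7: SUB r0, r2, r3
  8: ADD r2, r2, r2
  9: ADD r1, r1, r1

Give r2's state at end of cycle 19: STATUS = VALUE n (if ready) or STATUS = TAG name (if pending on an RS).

  c1: issue SUB r0<-Add1  regs: r0:Add1,r1:4,r2:2,r3:9
  c2: issue ADD r2<-Add2  regs: r0:Add1,r1:4,r2:Add2,r3:9
  c3: CDB Add1=5; issue SUB r2<-Add1  regs: r0:5,r1:4,r2:Add1,r3:9
  c4: issue MUL r0<-Mul1  regs: r0:Mul1,r1:4,r2:Add1,r3:9
  c5: CDB Add2=9; issue MUL r1<-Mul2  regs: r0:Mul1,r1:Mul2,r2:Add1,r3:9
  c6: stall  regs: r0:Mul1,r1:Mul2,r2:Add1,r3:9
  c7: CDB Add1=-4; stall  regs: r0:Mul1,r1:Mul2,r2:-4,r3:9
  c8: stall  regs: r0:Mul1,r1:Mul2,r2:-4,r3:9
  c9: CDB Mul1=45; issue MUL r2<-Mul1  regs: r0:45,r1:Mul2,r2:Mul1,r3:9
  c10: issue ADD r1<-Add1  regs: r0:45,r1:Add1,r2:Mul1,r3:9
  c11: issue SUB r0<-Add2  regs: r0:Add2,r1:Add1,r2:Mul1,r3:9
  c12: stall  regs: r0:Add2,r1:Add1,r2:Mul1,r3:9
  c13: stall  regs: r0:Add2,r1:Add1,r2:Mul1,r3:9
  c14: CDB Mul2=-180; stall  regs: r0:Add2,r1:Add1,r2:Mul1,r3:9
  c15: stall  regs: r0:Add2,r1:Add1,r2:Mul1,r3:9
  c16: stall  regs: r0:Add2,r1:Add1,r2:Mul1,r3:9
  c17: stall  regs: r0:Add2,r1:Add1,r2:Mul1,r3:9
  c18: stall  regs: r0:Add2,r1:Add1,r2:Mul1,r3:9
  c19: CDB Mul1=-8100; stall  regs: r0:Add2,r1:Add1,r2:-8100,r3:9

STATUS = VALUE -8100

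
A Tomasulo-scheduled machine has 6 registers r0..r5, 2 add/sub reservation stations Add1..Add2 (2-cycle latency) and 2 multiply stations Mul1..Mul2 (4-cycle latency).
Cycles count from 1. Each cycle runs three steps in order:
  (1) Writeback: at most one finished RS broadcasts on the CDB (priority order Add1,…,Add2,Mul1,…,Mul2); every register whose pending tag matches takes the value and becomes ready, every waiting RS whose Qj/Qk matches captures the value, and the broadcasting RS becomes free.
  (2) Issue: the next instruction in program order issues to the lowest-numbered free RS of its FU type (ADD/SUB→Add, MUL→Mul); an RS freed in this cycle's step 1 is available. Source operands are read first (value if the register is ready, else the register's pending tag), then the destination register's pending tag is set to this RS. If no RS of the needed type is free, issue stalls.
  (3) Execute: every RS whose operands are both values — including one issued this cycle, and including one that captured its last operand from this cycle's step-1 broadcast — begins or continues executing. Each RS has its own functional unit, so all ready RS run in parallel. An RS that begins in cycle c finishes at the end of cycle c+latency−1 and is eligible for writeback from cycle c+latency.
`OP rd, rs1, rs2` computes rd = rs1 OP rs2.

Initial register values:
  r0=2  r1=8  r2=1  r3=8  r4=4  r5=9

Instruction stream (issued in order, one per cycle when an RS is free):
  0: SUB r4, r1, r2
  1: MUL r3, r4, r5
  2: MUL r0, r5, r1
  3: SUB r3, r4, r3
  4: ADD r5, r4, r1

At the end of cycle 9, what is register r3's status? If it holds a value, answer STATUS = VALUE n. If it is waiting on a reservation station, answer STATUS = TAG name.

  c1: issue SUB r4<-Add1  regs: r0:2,r1:8,r2:1,r3:8,r4:Add1,r5:9
  c2: issue MUL r3<-Mul1  regs: r0:2,r1:8,r2:1,r3:Mul1,r4:Add1,r5:9
  c3: CDB Add1=7; issue MUL r0<-Mul2  regs: r0:Mul2,r1:8,r2:1,r3:Mul1,r4:7,r5:9
  c4: issue SUB r3<-Add1  regs: r0:Mul2,r1:8,r2:1,r3:Add1,r4:7,r5:9
  c5: issue ADD r5<-Add2  regs: r0:Mul2,r1:8,r2:1,r3:Add1,r4:7,r5:Add2
  c6: -  regs: r0:Mul2,r1:8,r2:1,r3:Add1,r4:7,r5:Add2
  c7: CDB Add2=15  regs: r0:Mul2,r1:8,r2:1,r3:Add1,r4:7,r5:15
  c8: CDB Mul1=63  regs: r0:Mul2,r1:8,r2:1,r3:Add1,r4:7,r5:15
  c9: CDB Mul2=72  regs: r0:72,r1:8,r2:1,r3:Add1,r4:7,r5:15

STATUS = TAG Add1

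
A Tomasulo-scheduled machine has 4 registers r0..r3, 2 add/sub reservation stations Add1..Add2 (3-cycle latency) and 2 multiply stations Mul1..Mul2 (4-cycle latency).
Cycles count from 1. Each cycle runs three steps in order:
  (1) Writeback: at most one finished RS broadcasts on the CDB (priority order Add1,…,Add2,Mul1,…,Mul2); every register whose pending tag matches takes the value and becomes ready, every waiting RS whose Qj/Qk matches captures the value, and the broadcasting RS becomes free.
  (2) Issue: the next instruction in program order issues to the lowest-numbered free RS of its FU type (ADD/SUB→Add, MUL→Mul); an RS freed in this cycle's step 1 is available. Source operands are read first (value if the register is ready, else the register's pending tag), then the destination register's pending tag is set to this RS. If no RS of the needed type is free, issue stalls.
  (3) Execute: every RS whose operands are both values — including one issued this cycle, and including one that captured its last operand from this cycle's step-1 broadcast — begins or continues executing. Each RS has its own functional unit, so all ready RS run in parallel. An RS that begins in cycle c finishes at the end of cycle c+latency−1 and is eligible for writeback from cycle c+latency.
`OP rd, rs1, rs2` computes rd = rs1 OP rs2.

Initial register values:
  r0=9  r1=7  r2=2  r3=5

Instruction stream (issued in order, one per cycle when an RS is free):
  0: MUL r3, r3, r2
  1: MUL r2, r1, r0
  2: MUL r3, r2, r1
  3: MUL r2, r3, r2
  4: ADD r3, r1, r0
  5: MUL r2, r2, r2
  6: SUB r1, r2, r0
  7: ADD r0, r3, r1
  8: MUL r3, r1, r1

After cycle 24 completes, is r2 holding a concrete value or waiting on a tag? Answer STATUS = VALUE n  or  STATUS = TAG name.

STATUS = VALUE 771895089

c1: issue MUL r3<-Mul1 | r0:9,r1:7,r2:2,r3:Mul1
c2: issue MUL r2<-Mul2 | r0:9,r1:7,r2:Mul2,r3:Mul1
c3: stall | r0:9,r1:7,r2:Mul2,r3:Mul1
c4: stall | r0:9,r1:7,r2:Mul2,r3:Mul1
c5: CDB Mul1=10; issue MUL r3<-Mul1 | r0:9,r1:7,r2:Mul2,r3:Mul1
c6: CDB Mul2=63; issue MUL r2<-Mul2 | r0:9,r1:7,r2:Mul2,r3:Mul1
c7: issue ADD r3<-Add1 | r0:9,r1:7,r2:Mul2,r3:Add1
c8: stall | r0:9,r1:7,r2:Mul2,r3:Add1
c9: stall | r0:9,r1:7,r2:Mul2,r3:Add1
c10: CDB Add1=16; stall | r0:9,r1:7,r2:Mul2,r3:16
c11: CDB Mul1=441; issue MUL r2<-Mul1 | r0:9,r1:7,r2:Mul1,r3:16
c12: issue SUB r1<-Add1 | r0:9,r1:Add1,r2:Mul1,r3:16
c13: issue ADD r0<-Add2 | r0:Add2,r1:Add1,r2:Mul1,r3:16
c14: stall | r0:Add2,r1:Add1,r2:Mul1,r3:16
c15: CDB Mul2=27783; issue MUL r3<-Mul2 | r0:Add2,r1:Add1,r2:Mul1,r3:Mul2
c16: - | r0:Add2,r1:Add1,r2:Mul1,r3:Mul2
c17: - | r0:Add2,r1:Add1,r2:Mul1,r3:Mul2
c18: - | r0:Add2,r1:Add1,r2:Mul1,r3:Mul2
c19: CDB Mul1=771895089 | r0:Add2,r1:Add1,r2:771895089,r3:Mul2
c20: - | r0:Add2,r1:Add1,r2:771895089,r3:Mul2
c21: - | r0:Add2,r1:Add1,r2:771895089,r3:Mul2
c22: CDB Add1=771895080 | r0:Add2,r1:771895080,r2:771895089,r3:Mul2
c23: - | r0:Add2,r1:771895080,r2:771895089,r3:Mul2
c24: - | r0:Add2,r1:771895080,r2:771895089,r3:Mul2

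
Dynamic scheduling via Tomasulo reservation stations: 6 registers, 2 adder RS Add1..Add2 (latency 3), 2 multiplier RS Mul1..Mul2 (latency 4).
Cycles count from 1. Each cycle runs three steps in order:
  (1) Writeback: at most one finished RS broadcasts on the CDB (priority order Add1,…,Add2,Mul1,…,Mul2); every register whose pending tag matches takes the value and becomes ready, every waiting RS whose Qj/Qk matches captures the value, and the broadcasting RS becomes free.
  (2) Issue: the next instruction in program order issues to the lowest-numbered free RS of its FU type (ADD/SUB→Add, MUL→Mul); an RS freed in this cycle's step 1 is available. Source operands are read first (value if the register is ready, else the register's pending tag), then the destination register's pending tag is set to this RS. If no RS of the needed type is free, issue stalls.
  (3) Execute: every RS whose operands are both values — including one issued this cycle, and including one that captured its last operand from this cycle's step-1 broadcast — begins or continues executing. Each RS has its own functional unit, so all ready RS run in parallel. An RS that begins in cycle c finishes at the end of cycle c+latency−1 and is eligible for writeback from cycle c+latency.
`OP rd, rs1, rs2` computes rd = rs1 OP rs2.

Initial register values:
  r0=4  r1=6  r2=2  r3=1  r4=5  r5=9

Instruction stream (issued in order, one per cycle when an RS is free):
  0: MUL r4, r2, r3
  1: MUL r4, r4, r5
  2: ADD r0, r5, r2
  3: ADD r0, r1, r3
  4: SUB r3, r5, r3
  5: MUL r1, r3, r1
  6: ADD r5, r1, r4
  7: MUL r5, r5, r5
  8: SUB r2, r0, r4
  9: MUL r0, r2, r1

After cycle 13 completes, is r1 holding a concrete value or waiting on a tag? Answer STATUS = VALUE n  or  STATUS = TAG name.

  c1: issue MUL r4<-Mul1  regs: r0:4,r1:6,r2:2,r3:1,r4:Mul1,r5:9
  c2: issue MUL r4<-Mul2  regs: r0:4,r1:6,r2:2,r3:1,r4:Mul2,r5:9
  c3: issue ADD r0<-Add1  regs: r0:Add1,r1:6,r2:2,r3:1,r4:Mul2,r5:9
  c4: issue ADD r0<-Add2  regs: r0:Add2,r1:6,r2:2,r3:1,r4:Mul2,r5:9
  c5: CDB Mul1=2; stall  regs: r0:Add2,r1:6,r2:2,r3:1,r4:Mul2,r5:9
  c6: CDB Add1=11; issue SUB r3<-Add1  regs: r0:Add2,r1:6,r2:2,r3:Add1,r4:Mul2,r5:9
  c7: CDB Add2=7; issue MUL r1<-Mul1  regs: r0:7,r1:Mul1,r2:2,r3:Add1,r4:Mul2,r5:9
  c8: issue ADD r5<-Add2  regs: r0:7,r1:Mul1,r2:2,r3:Add1,r4:Mul2,r5:Add2
  c9: CDB Add1=8; stall  regs: r0:7,r1:Mul1,r2:2,r3:8,r4:Mul2,r5:Add2
  c10: CDB Mul2=18; issue MUL r5<-Mul2  regs: r0:7,r1:Mul1,r2:2,r3:8,r4:18,r5:Mul2
  c11: issue SUB r2<-Add1  regs: r0:7,r1:Mul1,r2:Add1,r3:8,r4:18,r5:Mul2
  c12: stall  regs: r0:7,r1:Mul1,r2:Add1,r3:8,r4:18,r5:Mul2
  c13: CDB Mul1=48; issue MUL r0<-Mul1  regs: r0:Mul1,r1:48,r2:Add1,r3:8,r4:18,r5:Mul2

STATUS = VALUE 48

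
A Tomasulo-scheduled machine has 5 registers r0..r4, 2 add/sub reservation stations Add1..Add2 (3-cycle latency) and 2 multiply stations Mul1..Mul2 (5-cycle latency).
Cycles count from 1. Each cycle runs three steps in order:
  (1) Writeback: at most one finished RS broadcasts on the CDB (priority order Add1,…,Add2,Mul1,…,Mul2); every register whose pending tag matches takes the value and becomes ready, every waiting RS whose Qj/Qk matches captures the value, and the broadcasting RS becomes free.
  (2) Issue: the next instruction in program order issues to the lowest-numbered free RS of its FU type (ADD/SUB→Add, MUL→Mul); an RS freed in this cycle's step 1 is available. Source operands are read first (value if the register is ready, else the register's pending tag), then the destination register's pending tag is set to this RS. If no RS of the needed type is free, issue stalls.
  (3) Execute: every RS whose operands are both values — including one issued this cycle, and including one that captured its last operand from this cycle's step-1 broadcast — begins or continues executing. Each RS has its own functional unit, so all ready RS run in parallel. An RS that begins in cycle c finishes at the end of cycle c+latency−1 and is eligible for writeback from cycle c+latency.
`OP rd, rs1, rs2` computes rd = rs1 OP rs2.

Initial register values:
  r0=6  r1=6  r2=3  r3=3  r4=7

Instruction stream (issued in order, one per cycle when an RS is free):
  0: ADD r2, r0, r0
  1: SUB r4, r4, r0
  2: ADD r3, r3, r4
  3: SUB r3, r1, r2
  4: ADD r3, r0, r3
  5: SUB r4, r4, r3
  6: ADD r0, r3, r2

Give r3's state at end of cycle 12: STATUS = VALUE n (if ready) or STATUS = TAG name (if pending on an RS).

STATUS = VALUE 0

cycle 1: issue ADD r2<-Add1 // r0:6,r1:6,r2:Add1,r3:3,r4:7
cycle 2: issue SUB r4<-Add2 // r0:6,r1:6,r2:Add1,r3:3,r4:Add2
cycle 3: stall // r0:6,r1:6,r2:Add1,r3:3,r4:Add2
cycle 4: CDB Add1=12; issue ADD r3<-Add1 // r0:6,r1:6,r2:12,r3:Add1,r4:Add2
cycle 5: CDB Add2=1; issue SUB r3<-Add2 // r0:6,r1:6,r2:12,r3:Add2,r4:1
cycle 6: stall // r0:6,r1:6,r2:12,r3:Add2,r4:1
cycle 7: stall // r0:6,r1:6,r2:12,r3:Add2,r4:1
cycle 8: CDB Add1=4; issue ADD r3<-Add1 // r0:6,r1:6,r2:12,r3:Add1,r4:1
cycle 9: CDB Add2=-6; issue SUB r4<-Add2 // r0:6,r1:6,r2:12,r3:Add1,r4:Add2
cycle 10: stall // r0:6,r1:6,r2:12,r3:Add1,r4:Add2
cycle 11: stall // r0:6,r1:6,r2:12,r3:Add1,r4:Add2
cycle 12: CDB Add1=0; issue ADD r0<-Add1 // r0:Add1,r1:6,r2:12,r3:0,r4:Add2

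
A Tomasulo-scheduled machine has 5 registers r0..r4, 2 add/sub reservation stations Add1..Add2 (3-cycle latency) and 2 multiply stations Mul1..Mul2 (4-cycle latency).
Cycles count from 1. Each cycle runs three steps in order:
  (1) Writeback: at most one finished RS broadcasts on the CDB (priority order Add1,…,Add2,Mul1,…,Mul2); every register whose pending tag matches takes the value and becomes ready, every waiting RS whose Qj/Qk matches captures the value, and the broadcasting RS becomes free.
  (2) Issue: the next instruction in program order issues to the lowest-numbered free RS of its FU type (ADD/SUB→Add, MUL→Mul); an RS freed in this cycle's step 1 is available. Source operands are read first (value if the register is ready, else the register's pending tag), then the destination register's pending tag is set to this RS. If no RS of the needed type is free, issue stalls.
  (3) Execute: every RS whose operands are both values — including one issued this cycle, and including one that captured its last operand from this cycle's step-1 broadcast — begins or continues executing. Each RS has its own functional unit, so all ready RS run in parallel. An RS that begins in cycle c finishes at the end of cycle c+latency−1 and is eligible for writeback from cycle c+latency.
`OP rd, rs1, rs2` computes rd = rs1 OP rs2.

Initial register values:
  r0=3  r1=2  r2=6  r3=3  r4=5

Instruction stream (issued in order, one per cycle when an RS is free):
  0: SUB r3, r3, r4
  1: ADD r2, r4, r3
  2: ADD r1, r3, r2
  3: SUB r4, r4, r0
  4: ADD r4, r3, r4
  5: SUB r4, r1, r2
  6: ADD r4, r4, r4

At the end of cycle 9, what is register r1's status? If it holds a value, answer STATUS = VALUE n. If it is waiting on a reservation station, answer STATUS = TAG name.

cycle 1: issue SUB r3<-Add1 // r0:3,r1:2,r2:6,r3:Add1,r4:5
cycle 2: issue ADD r2<-Add2 // r0:3,r1:2,r2:Add2,r3:Add1,r4:5
cycle 3: stall // r0:3,r1:2,r2:Add2,r3:Add1,r4:5
cycle 4: CDB Add1=-2; issue ADD r1<-Add1 // r0:3,r1:Add1,r2:Add2,r3:-2,r4:5
cycle 5: stall // r0:3,r1:Add1,r2:Add2,r3:-2,r4:5
cycle 6: stall // r0:3,r1:Add1,r2:Add2,r3:-2,r4:5
cycle 7: CDB Add2=3; issue SUB r4<-Add2 // r0:3,r1:Add1,r2:3,r3:-2,r4:Add2
cycle 8: stall // r0:3,r1:Add1,r2:3,r3:-2,r4:Add2
cycle 9: stall // r0:3,r1:Add1,r2:3,r3:-2,r4:Add2

STATUS = TAG Add1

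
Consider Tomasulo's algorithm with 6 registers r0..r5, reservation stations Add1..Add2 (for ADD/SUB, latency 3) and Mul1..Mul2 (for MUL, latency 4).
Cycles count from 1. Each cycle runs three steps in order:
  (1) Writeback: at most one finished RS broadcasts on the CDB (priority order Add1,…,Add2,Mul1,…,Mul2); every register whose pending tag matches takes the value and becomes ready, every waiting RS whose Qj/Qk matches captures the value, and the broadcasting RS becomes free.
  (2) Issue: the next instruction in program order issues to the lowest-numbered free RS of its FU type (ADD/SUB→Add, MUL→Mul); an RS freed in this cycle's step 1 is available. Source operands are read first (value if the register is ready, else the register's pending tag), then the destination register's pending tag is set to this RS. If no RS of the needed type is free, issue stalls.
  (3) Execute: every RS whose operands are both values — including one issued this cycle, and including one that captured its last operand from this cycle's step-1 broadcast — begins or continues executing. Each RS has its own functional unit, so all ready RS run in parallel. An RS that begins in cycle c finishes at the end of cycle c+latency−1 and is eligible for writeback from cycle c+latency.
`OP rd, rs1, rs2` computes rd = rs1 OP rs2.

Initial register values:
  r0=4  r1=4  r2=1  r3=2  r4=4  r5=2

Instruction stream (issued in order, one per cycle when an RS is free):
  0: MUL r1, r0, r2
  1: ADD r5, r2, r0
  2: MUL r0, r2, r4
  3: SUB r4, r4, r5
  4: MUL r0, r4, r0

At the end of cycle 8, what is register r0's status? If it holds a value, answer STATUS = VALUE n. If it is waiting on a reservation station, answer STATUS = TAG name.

STATUS = TAG Mul1

c1: issue MUL r1<-Mul1 | r0:4,r1:Mul1,r2:1,r3:2,r4:4,r5:2
c2: issue ADD r5<-Add1 | r0:4,r1:Mul1,r2:1,r3:2,r4:4,r5:Add1
c3: issue MUL r0<-Mul2 | r0:Mul2,r1:Mul1,r2:1,r3:2,r4:4,r5:Add1
c4: issue SUB r4<-Add2 | r0:Mul2,r1:Mul1,r2:1,r3:2,r4:Add2,r5:Add1
c5: CDB Add1=5; stall | r0:Mul2,r1:Mul1,r2:1,r3:2,r4:Add2,r5:5
c6: CDB Mul1=4; issue MUL r0<-Mul1 | r0:Mul1,r1:4,r2:1,r3:2,r4:Add2,r5:5
c7: CDB Mul2=4 | r0:Mul1,r1:4,r2:1,r3:2,r4:Add2,r5:5
c8: CDB Add2=-1 | r0:Mul1,r1:4,r2:1,r3:2,r4:-1,r5:5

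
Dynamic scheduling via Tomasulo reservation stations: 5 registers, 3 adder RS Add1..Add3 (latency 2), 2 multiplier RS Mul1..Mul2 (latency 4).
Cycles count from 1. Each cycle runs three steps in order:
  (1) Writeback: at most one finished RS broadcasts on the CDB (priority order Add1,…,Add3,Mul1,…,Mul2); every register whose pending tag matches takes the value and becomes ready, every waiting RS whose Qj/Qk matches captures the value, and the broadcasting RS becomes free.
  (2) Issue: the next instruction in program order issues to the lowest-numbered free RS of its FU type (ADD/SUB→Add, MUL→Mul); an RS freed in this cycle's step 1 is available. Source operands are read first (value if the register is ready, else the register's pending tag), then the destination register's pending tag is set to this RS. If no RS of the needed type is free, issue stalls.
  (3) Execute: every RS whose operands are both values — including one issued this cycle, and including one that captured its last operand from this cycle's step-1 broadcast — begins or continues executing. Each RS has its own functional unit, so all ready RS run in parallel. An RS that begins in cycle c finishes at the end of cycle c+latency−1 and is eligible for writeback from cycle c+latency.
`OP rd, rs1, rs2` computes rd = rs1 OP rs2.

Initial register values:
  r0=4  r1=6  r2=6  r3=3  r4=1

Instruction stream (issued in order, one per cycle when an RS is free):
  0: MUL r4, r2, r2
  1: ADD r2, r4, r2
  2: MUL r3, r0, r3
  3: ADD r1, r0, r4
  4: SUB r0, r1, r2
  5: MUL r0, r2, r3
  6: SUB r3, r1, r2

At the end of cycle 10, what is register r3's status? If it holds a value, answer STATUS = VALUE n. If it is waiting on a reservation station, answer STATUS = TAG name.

STATUS = VALUE -2

  c1: issue MUL r4<-Mul1  regs: r0:4,r1:6,r2:6,r3:3,r4:Mul1
  c2: issue ADD r2<-Add1  regs: r0:4,r1:6,r2:Add1,r3:3,r4:Mul1
  c3: issue MUL r3<-Mul2  regs: r0:4,r1:6,r2:Add1,r3:Mul2,r4:Mul1
  c4: issue ADD r1<-Add2  regs: r0:4,r1:Add2,r2:Add1,r3:Mul2,r4:Mul1
  c5: CDB Mul1=36; issue SUB r0<-Add3  regs: r0:Add3,r1:Add2,r2:Add1,r3:Mul2,r4:36
  c6: issue MUL r0<-Mul1  regs: r0:Mul1,r1:Add2,r2:Add1,r3:Mul2,r4:36
  c7: CDB Add1=42; issue SUB r3<-Add1  regs: r0:Mul1,r1:Add2,r2:42,r3:Add1,r4:36
  c8: CDB Add2=40  regs: r0:Mul1,r1:40,r2:42,r3:Add1,r4:36
  c9: CDB Mul2=12  regs: r0:Mul1,r1:40,r2:42,r3:Add1,r4:36
  c10: CDB Add1=-2  regs: r0:Mul1,r1:40,r2:42,r3:-2,r4:36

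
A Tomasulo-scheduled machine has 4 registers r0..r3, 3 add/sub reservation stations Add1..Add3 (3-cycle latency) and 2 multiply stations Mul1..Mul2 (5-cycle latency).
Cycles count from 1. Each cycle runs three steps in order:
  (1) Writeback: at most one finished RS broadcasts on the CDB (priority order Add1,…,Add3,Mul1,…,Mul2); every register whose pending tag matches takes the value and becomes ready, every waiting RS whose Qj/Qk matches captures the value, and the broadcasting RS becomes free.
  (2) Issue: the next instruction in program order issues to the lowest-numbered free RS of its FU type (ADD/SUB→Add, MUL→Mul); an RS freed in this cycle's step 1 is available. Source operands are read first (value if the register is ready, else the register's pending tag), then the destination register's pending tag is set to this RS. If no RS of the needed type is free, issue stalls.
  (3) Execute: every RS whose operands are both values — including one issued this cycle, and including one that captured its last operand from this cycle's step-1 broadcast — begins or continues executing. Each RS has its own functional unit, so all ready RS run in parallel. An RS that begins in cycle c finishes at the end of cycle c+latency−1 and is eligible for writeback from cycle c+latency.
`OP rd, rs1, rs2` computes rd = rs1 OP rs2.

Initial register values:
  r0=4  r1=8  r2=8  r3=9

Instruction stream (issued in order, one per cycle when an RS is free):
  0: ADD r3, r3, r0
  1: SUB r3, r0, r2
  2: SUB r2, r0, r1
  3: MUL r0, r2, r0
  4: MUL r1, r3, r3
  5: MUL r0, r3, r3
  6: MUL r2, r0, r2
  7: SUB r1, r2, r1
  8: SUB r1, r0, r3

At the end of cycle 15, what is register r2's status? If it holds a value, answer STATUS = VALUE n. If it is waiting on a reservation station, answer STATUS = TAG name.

STATUS = TAG Mul1

  c1: issue ADD r3<-Add1  regs: r0:4,r1:8,r2:8,r3:Add1
  c2: issue SUB r3<-Add2  regs: r0:4,r1:8,r2:8,r3:Add2
  c3: issue SUB r2<-Add3  regs: r0:4,r1:8,r2:Add3,r3:Add2
  c4: CDB Add1=13; issue MUL r0<-Mul1  regs: r0:Mul1,r1:8,r2:Add3,r3:Add2
  c5: CDB Add2=-4; issue MUL r1<-Mul2  regs: r0:Mul1,r1:Mul2,r2:Add3,r3:-4
  c6: CDB Add3=-4; stall  regs: r0:Mul1,r1:Mul2,r2:-4,r3:-4
  c7: stall  regs: r0:Mul1,r1:Mul2,r2:-4,r3:-4
  c8: stall  regs: r0:Mul1,r1:Mul2,r2:-4,r3:-4
  c9: stall  regs: r0:Mul1,r1:Mul2,r2:-4,r3:-4
  c10: CDB Mul2=16; issue MUL r0<-Mul2  regs: r0:Mul2,r1:16,r2:-4,r3:-4
  c11: CDB Mul1=-16; issue MUL r2<-Mul1  regs: r0:Mul2,r1:16,r2:Mul1,r3:-4
  c12: issue SUB r1<-Add1  regs: r0:Mul2,r1:Add1,r2:Mul1,r3:-4
  c13: issue SUB r1<-Add2  regs: r0:Mul2,r1:Add2,r2:Mul1,r3:-4
  c14: -  regs: r0:Mul2,r1:Add2,r2:Mul1,r3:-4
  c15: CDB Mul2=16  regs: r0:16,r1:Add2,r2:Mul1,r3:-4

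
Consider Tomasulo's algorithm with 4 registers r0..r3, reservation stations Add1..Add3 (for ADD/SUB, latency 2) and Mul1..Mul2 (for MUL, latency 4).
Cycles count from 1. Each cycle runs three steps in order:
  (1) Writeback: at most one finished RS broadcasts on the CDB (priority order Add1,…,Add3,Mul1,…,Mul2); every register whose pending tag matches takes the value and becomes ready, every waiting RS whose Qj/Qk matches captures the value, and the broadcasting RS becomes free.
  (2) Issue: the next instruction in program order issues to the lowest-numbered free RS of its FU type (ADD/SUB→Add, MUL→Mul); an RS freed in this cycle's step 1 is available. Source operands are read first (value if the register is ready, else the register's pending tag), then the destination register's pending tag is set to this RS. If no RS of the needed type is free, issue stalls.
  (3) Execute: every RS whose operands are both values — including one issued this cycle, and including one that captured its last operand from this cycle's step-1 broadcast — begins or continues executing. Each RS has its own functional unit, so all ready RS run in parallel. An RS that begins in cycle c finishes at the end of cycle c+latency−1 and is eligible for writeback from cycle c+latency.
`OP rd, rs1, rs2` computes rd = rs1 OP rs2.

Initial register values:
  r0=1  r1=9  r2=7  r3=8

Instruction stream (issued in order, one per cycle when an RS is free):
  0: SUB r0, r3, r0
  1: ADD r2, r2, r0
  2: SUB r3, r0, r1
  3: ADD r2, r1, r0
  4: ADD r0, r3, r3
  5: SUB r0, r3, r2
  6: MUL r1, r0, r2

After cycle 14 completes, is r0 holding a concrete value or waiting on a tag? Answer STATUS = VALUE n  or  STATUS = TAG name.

STATUS = VALUE -18

cycle 1: issue SUB r0<-Add1 // r0:Add1,r1:9,r2:7,r3:8
cycle 2: issue ADD r2<-Add2 // r0:Add1,r1:9,r2:Add2,r3:8
cycle 3: CDB Add1=7; issue SUB r3<-Add1 // r0:7,r1:9,r2:Add2,r3:Add1
cycle 4: issue ADD r2<-Add3 // r0:7,r1:9,r2:Add3,r3:Add1
cycle 5: CDB Add1=-2; issue ADD r0<-Add1 // r0:Add1,r1:9,r2:Add3,r3:-2
cycle 6: CDB Add2=14; issue SUB r0<-Add2 // r0:Add2,r1:9,r2:Add3,r3:-2
cycle 7: CDB Add1=-4; issue MUL r1<-Mul1 // r0:Add2,r1:Mul1,r2:Add3,r3:-2
cycle 8: CDB Add3=16 // r0:Add2,r1:Mul1,r2:16,r3:-2
cycle 9: - // r0:Add2,r1:Mul1,r2:16,r3:-2
cycle 10: CDB Add2=-18 // r0:-18,r1:Mul1,r2:16,r3:-2
cycle 11: - // r0:-18,r1:Mul1,r2:16,r3:-2
cycle 12: - // r0:-18,r1:Mul1,r2:16,r3:-2
cycle 13: - // r0:-18,r1:Mul1,r2:16,r3:-2
cycle 14: CDB Mul1=-288 // r0:-18,r1:-288,r2:16,r3:-2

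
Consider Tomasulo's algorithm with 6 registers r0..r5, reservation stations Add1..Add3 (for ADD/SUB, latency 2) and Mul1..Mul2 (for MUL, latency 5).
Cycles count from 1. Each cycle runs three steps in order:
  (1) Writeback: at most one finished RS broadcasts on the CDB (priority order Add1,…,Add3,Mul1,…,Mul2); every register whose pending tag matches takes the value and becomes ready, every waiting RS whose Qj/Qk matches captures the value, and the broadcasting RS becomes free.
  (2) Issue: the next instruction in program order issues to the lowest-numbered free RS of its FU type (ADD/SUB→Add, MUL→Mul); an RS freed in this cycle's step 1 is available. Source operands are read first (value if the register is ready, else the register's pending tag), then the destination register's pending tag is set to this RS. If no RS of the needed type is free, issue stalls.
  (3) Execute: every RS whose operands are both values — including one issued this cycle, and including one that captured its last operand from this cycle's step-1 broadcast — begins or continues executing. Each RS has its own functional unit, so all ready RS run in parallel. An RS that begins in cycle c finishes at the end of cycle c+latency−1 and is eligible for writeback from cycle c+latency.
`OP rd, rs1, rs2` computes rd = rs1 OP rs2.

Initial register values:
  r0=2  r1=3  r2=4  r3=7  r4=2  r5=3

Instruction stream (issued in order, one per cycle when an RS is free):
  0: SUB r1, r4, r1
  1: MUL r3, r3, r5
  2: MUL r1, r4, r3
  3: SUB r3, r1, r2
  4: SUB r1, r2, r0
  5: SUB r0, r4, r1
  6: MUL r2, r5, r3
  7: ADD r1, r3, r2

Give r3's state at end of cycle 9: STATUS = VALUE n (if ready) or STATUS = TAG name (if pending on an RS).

  c1: issue SUB r1<-Add1  regs: r0:2,r1:Add1,r2:4,r3:7,r4:2,r5:3
  c2: issue MUL r3<-Mul1  regs: r0:2,r1:Add1,r2:4,r3:Mul1,r4:2,r5:3
  c3: CDB Add1=-1; issue MUL r1<-Mul2  regs: r0:2,r1:Mul2,r2:4,r3:Mul1,r4:2,r5:3
  c4: issue SUB r3<-Add1  regs: r0:2,r1:Mul2,r2:4,r3:Add1,r4:2,r5:3
  c5: issue SUB r1<-Add2  regs: r0:2,r1:Add2,r2:4,r3:Add1,r4:2,r5:3
  c6: issue SUB r0<-Add3  regs: r0:Add3,r1:Add2,r2:4,r3:Add1,r4:2,r5:3
  c7: CDB Add2=2; stall  regs: r0:Add3,r1:2,r2:4,r3:Add1,r4:2,r5:3
  c8: CDB Mul1=21; issue MUL r2<-Mul1  regs: r0:Add3,r1:2,r2:Mul1,r3:Add1,r4:2,r5:3
  c9: CDB Add3=0; issue ADD r1<-Add2  regs: r0:0,r1:Add2,r2:Mul1,r3:Add1,r4:2,r5:3

STATUS = TAG Add1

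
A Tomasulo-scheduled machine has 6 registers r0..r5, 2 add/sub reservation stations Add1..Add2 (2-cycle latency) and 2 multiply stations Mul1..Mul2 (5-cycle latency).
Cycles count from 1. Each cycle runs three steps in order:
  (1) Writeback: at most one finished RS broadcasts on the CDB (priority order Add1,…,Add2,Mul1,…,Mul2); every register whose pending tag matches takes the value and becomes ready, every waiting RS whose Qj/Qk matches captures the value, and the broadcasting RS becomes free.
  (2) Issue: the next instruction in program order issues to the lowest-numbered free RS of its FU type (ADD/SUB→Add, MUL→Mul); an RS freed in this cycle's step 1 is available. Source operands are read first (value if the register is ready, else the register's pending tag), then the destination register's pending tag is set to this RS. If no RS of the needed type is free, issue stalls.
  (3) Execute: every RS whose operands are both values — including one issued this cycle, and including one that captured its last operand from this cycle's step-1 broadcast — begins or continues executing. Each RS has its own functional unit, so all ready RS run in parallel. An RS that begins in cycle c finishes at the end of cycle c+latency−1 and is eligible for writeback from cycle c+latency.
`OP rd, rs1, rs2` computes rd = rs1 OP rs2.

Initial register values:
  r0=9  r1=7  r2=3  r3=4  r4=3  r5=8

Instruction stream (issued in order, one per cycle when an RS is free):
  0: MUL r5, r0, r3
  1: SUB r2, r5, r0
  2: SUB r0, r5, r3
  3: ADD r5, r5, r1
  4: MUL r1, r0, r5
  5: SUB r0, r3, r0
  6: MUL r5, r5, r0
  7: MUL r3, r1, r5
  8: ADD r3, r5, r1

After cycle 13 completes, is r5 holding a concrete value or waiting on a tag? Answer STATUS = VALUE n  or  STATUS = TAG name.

c1: issue MUL r5<-Mul1 | r0:9,r1:7,r2:3,r3:4,r4:3,r5:Mul1
c2: issue SUB r2<-Add1 | r0:9,r1:7,r2:Add1,r3:4,r4:3,r5:Mul1
c3: issue SUB r0<-Add2 | r0:Add2,r1:7,r2:Add1,r3:4,r4:3,r5:Mul1
c4: stall | r0:Add2,r1:7,r2:Add1,r3:4,r4:3,r5:Mul1
c5: stall | r0:Add2,r1:7,r2:Add1,r3:4,r4:3,r5:Mul1
c6: CDB Mul1=36; stall | r0:Add2,r1:7,r2:Add1,r3:4,r4:3,r5:36
c7: stall | r0:Add2,r1:7,r2:Add1,r3:4,r4:3,r5:36
c8: CDB Add1=27; issue ADD r5<-Add1 | r0:Add2,r1:7,r2:27,r3:4,r4:3,r5:Add1
c9: CDB Add2=32; issue MUL r1<-Mul1 | r0:32,r1:Mul1,r2:27,r3:4,r4:3,r5:Add1
c10: CDB Add1=43; issue SUB r0<-Add1 | r0:Add1,r1:Mul1,r2:27,r3:4,r4:3,r5:43
c11: issue MUL r5<-Mul2 | r0:Add1,r1:Mul1,r2:27,r3:4,r4:3,r5:Mul2
c12: CDB Add1=-28; stall | r0:-28,r1:Mul1,r2:27,r3:4,r4:3,r5:Mul2
c13: stall | r0:-28,r1:Mul1,r2:27,r3:4,r4:3,r5:Mul2

STATUS = TAG Mul2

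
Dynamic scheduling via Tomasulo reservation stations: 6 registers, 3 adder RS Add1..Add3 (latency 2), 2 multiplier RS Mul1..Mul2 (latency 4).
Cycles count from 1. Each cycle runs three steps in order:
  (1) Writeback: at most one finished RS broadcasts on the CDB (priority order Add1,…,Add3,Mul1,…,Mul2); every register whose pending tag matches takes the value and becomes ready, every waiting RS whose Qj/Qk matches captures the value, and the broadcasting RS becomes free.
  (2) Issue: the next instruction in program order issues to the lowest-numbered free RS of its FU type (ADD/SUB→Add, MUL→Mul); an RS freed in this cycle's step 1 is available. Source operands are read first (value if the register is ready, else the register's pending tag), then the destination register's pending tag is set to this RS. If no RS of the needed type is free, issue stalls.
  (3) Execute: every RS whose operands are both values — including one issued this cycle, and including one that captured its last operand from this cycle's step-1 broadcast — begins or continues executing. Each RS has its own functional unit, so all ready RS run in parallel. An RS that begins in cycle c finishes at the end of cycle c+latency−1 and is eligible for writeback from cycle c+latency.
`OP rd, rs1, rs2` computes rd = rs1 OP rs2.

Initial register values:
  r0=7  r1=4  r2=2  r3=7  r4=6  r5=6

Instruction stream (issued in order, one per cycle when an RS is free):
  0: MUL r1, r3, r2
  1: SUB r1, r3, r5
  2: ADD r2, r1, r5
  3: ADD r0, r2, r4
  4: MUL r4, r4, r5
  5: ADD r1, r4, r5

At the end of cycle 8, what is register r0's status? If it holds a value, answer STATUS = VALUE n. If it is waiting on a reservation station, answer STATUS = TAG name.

STATUS = VALUE 13

cycle 1: issue MUL r1<-Mul1 // r0:7,r1:Mul1,r2:2,r3:7,r4:6,r5:6
cycle 2: issue SUB r1<-Add1 // r0:7,r1:Add1,r2:2,r3:7,r4:6,r5:6
cycle 3: issue ADD r2<-Add2 // r0:7,r1:Add1,r2:Add2,r3:7,r4:6,r5:6
cycle 4: CDB Add1=1; issue ADD r0<-Add1 // r0:Add1,r1:1,r2:Add2,r3:7,r4:6,r5:6
cycle 5: CDB Mul1=14; issue MUL r4<-Mul1 // r0:Add1,r1:1,r2:Add2,r3:7,r4:Mul1,r5:6
cycle 6: CDB Add2=7; issue ADD r1<-Add2 // r0:Add1,r1:Add2,r2:7,r3:7,r4:Mul1,r5:6
cycle 7: - // r0:Add1,r1:Add2,r2:7,r3:7,r4:Mul1,r5:6
cycle 8: CDB Add1=13 // r0:13,r1:Add2,r2:7,r3:7,r4:Mul1,r5:6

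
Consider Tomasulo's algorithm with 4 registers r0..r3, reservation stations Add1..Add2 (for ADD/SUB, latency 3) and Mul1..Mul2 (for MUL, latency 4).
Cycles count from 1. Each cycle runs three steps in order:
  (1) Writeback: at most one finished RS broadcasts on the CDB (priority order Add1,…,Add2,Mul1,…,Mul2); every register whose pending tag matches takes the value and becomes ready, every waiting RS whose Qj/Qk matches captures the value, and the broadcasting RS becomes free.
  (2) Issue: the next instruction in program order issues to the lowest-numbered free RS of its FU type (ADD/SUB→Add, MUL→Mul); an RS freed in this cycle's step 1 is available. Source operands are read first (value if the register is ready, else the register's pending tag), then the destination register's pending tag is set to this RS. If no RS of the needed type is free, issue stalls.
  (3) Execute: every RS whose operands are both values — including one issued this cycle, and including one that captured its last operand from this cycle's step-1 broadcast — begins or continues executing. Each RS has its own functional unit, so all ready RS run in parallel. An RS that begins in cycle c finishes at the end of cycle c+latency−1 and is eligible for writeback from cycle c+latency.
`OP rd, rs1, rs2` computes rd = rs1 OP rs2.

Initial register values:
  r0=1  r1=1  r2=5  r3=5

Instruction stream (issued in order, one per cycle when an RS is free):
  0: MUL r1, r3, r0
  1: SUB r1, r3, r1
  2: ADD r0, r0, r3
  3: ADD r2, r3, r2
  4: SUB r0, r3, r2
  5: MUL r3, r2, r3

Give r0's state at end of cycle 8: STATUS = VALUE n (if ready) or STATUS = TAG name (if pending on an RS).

STATUS = TAG Add1

cycle 1: issue MUL r1<-Mul1 // r0:1,r1:Mul1,r2:5,r3:5
cycle 2: issue SUB r1<-Add1 // r0:1,r1:Add1,r2:5,r3:5
cycle 3: issue ADD r0<-Add2 // r0:Add2,r1:Add1,r2:5,r3:5
cycle 4: stall // r0:Add2,r1:Add1,r2:5,r3:5
cycle 5: CDB Mul1=5; stall // r0:Add2,r1:Add1,r2:5,r3:5
cycle 6: CDB Add2=6; issue ADD r2<-Add2 // r0:6,r1:Add1,r2:Add2,r3:5
cycle 7: stall // r0:6,r1:Add1,r2:Add2,r3:5
cycle 8: CDB Add1=0; issue SUB r0<-Add1 // r0:Add1,r1:0,r2:Add2,r3:5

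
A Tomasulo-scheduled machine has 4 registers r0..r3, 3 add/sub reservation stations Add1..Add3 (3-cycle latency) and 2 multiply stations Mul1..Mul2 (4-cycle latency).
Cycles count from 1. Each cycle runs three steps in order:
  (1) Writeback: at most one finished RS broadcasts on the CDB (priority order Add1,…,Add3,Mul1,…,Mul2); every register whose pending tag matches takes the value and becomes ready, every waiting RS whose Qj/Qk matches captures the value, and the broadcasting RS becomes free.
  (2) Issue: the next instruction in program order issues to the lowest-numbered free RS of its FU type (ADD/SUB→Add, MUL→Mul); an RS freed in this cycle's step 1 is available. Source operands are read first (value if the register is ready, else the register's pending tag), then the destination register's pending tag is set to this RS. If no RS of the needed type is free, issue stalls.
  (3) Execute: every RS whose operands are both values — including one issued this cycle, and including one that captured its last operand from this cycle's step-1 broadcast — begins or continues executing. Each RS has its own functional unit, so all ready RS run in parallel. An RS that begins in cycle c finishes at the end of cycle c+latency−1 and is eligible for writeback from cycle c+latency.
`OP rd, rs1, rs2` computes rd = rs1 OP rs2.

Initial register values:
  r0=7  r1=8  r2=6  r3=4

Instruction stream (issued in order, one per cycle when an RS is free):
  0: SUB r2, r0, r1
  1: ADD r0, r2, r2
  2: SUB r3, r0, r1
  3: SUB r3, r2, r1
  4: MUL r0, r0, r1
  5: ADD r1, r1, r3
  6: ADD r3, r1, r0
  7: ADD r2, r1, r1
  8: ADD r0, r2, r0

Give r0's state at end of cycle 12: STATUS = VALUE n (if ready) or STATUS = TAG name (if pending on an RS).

c1: issue SUB r2<-Add1 | r0:7,r1:8,r2:Add1,r3:4
c2: issue ADD r0<-Add2 | r0:Add2,r1:8,r2:Add1,r3:4
c3: issue SUB r3<-Add3 | r0:Add2,r1:8,r2:Add1,r3:Add3
c4: CDB Add1=-1; issue SUB r3<-Add1 | r0:Add2,r1:8,r2:-1,r3:Add1
c5: issue MUL r0<-Mul1 | r0:Mul1,r1:8,r2:-1,r3:Add1
c6: stall | r0:Mul1,r1:8,r2:-1,r3:Add1
c7: CDB Add1=-9; issue ADD r1<-Add1 | r0:Mul1,r1:Add1,r2:-1,r3:-9
c8: CDB Add2=-2; issue ADD r3<-Add2 | r0:Mul1,r1:Add1,r2:-1,r3:Add2
c9: stall | r0:Mul1,r1:Add1,r2:-1,r3:Add2
c10: CDB Add1=-1; issue ADD r2<-Add1 | r0:Mul1,r1:-1,r2:Add1,r3:Add2
c11: CDB Add3=-10; issue ADD r0<-Add3 | r0:Add3,r1:-1,r2:Add1,r3:Add2
c12: CDB Mul1=-16 | r0:Add3,r1:-1,r2:Add1,r3:Add2

STATUS = TAG Add3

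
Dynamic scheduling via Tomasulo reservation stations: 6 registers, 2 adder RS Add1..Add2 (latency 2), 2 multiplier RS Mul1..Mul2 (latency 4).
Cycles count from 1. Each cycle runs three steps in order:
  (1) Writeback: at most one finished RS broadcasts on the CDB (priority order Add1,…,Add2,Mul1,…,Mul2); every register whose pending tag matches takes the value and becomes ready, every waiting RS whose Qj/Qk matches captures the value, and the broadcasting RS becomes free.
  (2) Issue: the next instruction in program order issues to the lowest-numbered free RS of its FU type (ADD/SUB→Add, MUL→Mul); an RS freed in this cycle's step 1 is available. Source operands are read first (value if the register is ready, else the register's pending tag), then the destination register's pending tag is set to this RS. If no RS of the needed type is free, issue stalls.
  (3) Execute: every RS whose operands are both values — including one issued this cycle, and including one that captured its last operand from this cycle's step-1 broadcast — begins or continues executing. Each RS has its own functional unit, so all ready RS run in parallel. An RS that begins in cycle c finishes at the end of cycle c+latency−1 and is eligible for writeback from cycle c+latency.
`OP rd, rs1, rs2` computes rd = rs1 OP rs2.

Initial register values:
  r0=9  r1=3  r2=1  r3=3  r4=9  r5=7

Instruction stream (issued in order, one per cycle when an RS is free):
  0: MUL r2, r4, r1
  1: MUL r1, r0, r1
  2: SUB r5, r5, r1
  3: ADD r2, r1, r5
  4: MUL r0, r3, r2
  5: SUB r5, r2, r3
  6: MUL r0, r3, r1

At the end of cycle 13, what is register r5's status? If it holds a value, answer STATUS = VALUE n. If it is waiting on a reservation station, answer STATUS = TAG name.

STATUS = VALUE 4

  c1: issue MUL r2<-Mul1  regs: r0:9,r1:3,r2:Mul1,r3:3,r4:9,r5:7
  c2: issue MUL r1<-Mul2  regs: r0:9,r1:Mul2,r2:Mul1,r3:3,r4:9,r5:7
  c3: issue SUB r5<-Add1  regs: r0:9,r1:Mul2,r2:Mul1,r3:3,r4:9,r5:Add1
  c4: issue ADD r2<-Add2  regs: r0:9,r1:Mul2,r2:Add2,r3:3,r4:9,r5:Add1
  c5: CDB Mul1=27; issue MUL r0<-Mul1  regs: r0:Mul1,r1:Mul2,r2:Add2,r3:3,r4:9,r5:Add1
  c6: CDB Mul2=27; stall  regs: r0:Mul1,r1:27,r2:Add2,r3:3,r4:9,r5:Add1
  c7: stall  regs: r0:Mul1,r1:27,r2:Add2,r3:3,r4:9,r5:Add1
  c8: CDB Add1=-20; issue SUB r5<-Add1  regs: r0:Mul1,r1:27,r2:Add2,r3:3,r4:9,r5:Add1
  c9: issue MUL r0<-Mul2  regs: r0:Mul2,r1:27,r2:Add2,r3:3,r4:9,r5:Add1
  c10: CDB Add2=7  regs: r0:Mul2,r1:27,r2:7,r3:3,r4:9,r5:Add1
  c11: -  regs: r0:Mul2,r1:27,r2:7,r3:3,r4:9,r5:Add1
  c12: CDB Add1=4  regs: r0:Mul2,r1:27,r2:7,r3:3,r4:9,r5:4
  c13: CDB Mul2=81  regs: r0:81,r1:27,r2:7,r3:3,r4:9,r5:4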